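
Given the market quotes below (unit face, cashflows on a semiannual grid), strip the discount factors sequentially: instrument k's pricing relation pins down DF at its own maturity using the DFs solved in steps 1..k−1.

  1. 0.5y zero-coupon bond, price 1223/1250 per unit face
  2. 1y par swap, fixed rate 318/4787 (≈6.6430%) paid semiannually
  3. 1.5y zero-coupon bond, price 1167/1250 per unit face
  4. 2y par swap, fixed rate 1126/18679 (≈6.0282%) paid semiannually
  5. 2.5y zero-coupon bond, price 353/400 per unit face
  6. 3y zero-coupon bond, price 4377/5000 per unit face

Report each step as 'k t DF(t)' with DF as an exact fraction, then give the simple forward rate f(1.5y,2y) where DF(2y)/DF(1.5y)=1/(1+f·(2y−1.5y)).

step 1 [0.5y] zero: DF = P = 1223/1250 ≈ 0.978400
step 2 [1y] swap r/2=159/4787: DF=(1 − 159/4787·(0.978400))/(1+159/4787) = 2341/2500 ≈ 0.936400
step 3 [1.5y] zero: DF = P = 1167/1250 ≈ 0.933600
step 4 [2y] swap r/2=563/18679: DF=(1 − 563/18679·(0.978400+0.936400+0.933600))/(1+563/18679) = 4437/5000 ≈ 0.887400
step 5 [2.5y] zero: DF = P = 353/400 ≈ 0.882500
step 6 [3y] zero: DF = P = 4377/5000 ≈ 0.875400

1 1/2 1223/1250
2 1 2341/2500
3 3/2 1167/1250
4 2 4437/5000
5 5/2 353/400
6 3 4377/5000
f(1.5y,2y) = ((1167/1250)/(4437/5000) − 1)/(1/2) = 154/1479 ≈ 10.4124%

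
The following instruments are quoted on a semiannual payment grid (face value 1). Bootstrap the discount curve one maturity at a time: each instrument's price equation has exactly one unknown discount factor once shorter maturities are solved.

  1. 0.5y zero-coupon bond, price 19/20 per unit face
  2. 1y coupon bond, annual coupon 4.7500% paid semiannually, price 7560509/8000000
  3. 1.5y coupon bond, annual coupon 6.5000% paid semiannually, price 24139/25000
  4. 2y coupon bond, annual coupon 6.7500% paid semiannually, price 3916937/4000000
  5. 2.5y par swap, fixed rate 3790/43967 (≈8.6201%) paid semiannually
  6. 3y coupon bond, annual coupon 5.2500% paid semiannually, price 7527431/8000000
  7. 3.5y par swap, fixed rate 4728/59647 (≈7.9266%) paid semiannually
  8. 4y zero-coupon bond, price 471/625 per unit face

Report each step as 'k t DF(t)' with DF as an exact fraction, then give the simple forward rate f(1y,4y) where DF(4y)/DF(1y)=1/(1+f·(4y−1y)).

step 1 [0.5y] zero: DF = P = 19/20 ≈ 0.950000
step 2 [1y] bond c/2=19/800: DF=(7560509/8000000 − 19/800·(0.950000))/(1+19/800) = 9011/10000 ≈ 0.901100
step 3 [1.5y] bond c/2=13/400: DF=(24139/25000 − 13/400·(0.950000+0.901100))/(1+13/400) = 8769/10000 ≈ 0.876900
step 4 [2y] bond c/2=27/800: DF=(3916937/4000000 − 27/800·(0.950000+0.901100+0.876900))/(1+27/800) = 4291/5000 ≈ 0.858200
step 5 [2.5y] swap r/2=1895/43967: DF=(1 − 1895/43967·(0.950000+0.901100+0.876900+0.858200))/(1+1895/43967) = 1621/2000 ≈ 0.810500
step 6 [3y] bond c/2=21/800: DF=(7527431/8000000 − 21/800·(0.950000+0.901100+0.876900+0.858200+0.810500))/(1+21/800) = 2011/2500 ≈ 0.804400
step 7 [3.5y] swap r/2=2364/59647: DF=(1 − 2364/59647·(0.950000+0.901100+0.876900+0.858200+0.810500+0.804400))/(1+2364/59647) = 1909/2500 ≈ 0.763600
step 8 [4y] zero: DF = P = 471/625 ≈ 0.753600

1 1/2 19/20
2 1 9011/10000
3 3/2 8769/10000
4 2 4291/5000
5 5/2 1621/2000
6 3 2011/2500
7 7/2 1909/2500
8 4 471/625
f(1y,4y) = ((9011/10000)/(471/625) − 1)/(3) = 1475/22608 ≈ 6.5242%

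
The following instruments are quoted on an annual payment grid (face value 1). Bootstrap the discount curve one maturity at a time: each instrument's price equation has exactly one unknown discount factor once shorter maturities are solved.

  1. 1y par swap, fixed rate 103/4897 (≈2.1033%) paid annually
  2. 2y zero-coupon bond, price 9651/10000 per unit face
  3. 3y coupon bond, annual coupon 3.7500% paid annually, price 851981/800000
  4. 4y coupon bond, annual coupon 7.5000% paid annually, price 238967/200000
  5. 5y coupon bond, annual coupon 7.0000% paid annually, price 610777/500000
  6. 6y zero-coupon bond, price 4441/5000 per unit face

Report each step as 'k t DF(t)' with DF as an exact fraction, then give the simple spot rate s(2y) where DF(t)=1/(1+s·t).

1 1 4897/5000
2 2 9651/10000
3 3 4781/5000
4 4 9091/10000
5 5 2231/2500
6 6 4441/5000
s(2y) = (1/(9651/10000) − 1)/(2) = 349/19302 ≈ 1.8081%

step 1 [1y] swap r/1=103/4897: DF=(1 − 103/4897·(0))/(1+103/4897) = 4897/5000 ≈ 0.979400
step 2 [2y] zero: DF = P = 9651/10000 ≈ 0.965100
step 3 [3y] bond c/1=3/80: DF=(851981/800000 − 3/80·(0.979400+0.965100))/(1+3/80) = 4781/5000 ≈ 0.956200
step 4 [4y] bond c/1=3/40: DF=(238967/200000 − 3/40·(0.979400+0.965100+0.956200))/(1+3/40) = 9091/10000 ≈ 0.909100
step 5 [5y] bond c/1=7/100: DF=(610777/500000 − 7/100·(0.979400+0.965100+0.956200+0.909100))/(1+7/100) = 2231/2500 ≈ 0.892400
step 6 [6y] zero: DF = P = 4441/5000 ≈ 0.888200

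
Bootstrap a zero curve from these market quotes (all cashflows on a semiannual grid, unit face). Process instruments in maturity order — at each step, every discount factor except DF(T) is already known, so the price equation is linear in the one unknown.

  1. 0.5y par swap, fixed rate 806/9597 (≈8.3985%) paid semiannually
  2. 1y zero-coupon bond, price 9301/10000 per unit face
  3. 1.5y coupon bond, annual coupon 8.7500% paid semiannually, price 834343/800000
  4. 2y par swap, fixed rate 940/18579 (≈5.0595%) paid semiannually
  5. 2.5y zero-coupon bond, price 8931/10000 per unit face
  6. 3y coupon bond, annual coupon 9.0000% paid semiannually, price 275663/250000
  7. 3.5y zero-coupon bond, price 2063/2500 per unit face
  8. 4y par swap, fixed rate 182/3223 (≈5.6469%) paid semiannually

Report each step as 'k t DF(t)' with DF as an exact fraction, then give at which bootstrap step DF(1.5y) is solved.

1 1/2 9597/10000
2 1 9301/10000
3 3/2 23/25
4 2 453/500
5 5/2 8931/10000
6 3 8567/10000
7 7/2 2063/2500
8 4 3999/5000
DF(1.5y) is solved at step 3

step 1 [0.5y] swap r/2=403/9597: DF=(1 − 403/9597·(0))/(1+403/9597) = 9597/10000 ≈ 0.959700
step 2 [1y] zero: DF = P = 9301/10000 ≈ 0.930100
step 3 [1.5y] bond c/2=7/160: DF=(834343/800000 − 7/160·(0.959700+0.930100))/(1+7/160) = 23/25 ≈ 0.920000
step 4 [2y] swap r/2=470/18579: DF=(1 − 470/18579·(0.959700+0.930100+0.920000))/(1+470/18579) = 453/500 ≈ 0.906000
step 5 [2.5y] zero: DF = P = 8931/10000 ≈ 0.893100
step 6 [3y] bond c/2=9/200: DF=(275663/250000 − 9/200·(0.959700+0.930100+0.920000+0.906000+0.893100))/(1+9/200) = 8567/10000 ≈ 0.856700
step 7 [3.5y] zero: DF = P = 2063/2500 ≈ 0.825200
step 8 [4y] swap r/2=91/3223: DF=(1 − 91/3223·(0.959700+0.930100+0.920000+0.906000+0.893100+0.856700+0.825200))/(1+91/3223) = 3999/5000 ≈ 0.799800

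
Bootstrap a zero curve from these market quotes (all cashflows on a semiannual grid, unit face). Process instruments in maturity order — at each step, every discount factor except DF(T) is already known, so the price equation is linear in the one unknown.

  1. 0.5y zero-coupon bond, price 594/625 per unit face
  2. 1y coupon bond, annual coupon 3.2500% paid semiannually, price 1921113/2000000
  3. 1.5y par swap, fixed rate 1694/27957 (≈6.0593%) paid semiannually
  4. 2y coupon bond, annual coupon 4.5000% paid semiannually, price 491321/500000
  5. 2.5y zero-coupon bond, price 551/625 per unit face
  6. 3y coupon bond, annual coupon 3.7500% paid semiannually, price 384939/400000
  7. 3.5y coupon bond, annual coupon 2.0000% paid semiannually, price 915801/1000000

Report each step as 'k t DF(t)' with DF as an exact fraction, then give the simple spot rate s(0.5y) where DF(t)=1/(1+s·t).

step 1 [0.5y] zero: DF = P = 594/625 ≈ 0.950400
step 2 [1y] bond c/2=13/800: DF=(1921113/2000000 − 13/800·(0.950400))/(1+13/800) = 93/100 ≈ 0.930000
step 3 [1.5y] swap r/2=847/27957: DF=(1 − 847/27957·(0.950400+0.930000))/(1+847/27957) = 9153/10000 ≈ 0.915300
step 4 [2y] bond c/2=9/400: DF=(491321/500000 − 9/400·(0.950400+0.930000+0.915300))/(1+9/400) = 1799/2000 ≈ 0.899500
step 5 [2.5y] zero: DF = P = 551/625 ≈ 0.881600
step 6 [3y] bond c/2=3/160: DF=(384939/400000 − 3/160·(0.950400+0.930000+0.915300+0.899500+0.881600))/(1+3/160) = 2151/2500 ≈ 0.860400
step 7 [3.5y] bond c/2=1/100: DF=(915801/1000000 − 1/100·(0.950400+0.930000+0.915300+0.899500+0.881600+0.860400))/(1+1/100) = 8529/10000 ≈ 0.852900

1 1/2 594/625
2 1 93/100
3 3/2 9153/10000
4 2 1799/2000
5 5/2 551/625
6 3 2151/2500
7 7/2 8529/10000
s(0.5y) = (1/(594/625) − 1)/(1/2) = 31/297 ≈ 10.4377%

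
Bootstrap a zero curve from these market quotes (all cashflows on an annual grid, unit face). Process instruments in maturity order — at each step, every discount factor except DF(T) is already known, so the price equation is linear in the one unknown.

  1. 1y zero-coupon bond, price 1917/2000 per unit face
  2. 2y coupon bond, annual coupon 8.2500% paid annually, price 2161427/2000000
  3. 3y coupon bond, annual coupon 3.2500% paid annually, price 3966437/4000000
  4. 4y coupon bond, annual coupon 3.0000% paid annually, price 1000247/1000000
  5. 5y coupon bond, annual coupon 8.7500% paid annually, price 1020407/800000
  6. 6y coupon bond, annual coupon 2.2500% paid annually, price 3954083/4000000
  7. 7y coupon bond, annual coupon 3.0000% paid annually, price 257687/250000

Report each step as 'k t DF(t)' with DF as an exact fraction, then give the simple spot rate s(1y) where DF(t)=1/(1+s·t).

1 1 1917/2000
2 2 9253/10000
3 3 9011/10000
4 4 89/100
5 5 2193/2500
6 6 4333/5000
7 7 8429/10000
s(1y) = (1/(1917/2000) − 1)/(1) = 83/1917 ≈ 4.3297%

step 1 [1y] zero: DF = P = 1917/2000 ≈ 0.958500
step 2 [2y] bond c/1=33/400: DF=(2161427/2000000 − 33/400·(0.958500))/(1+33/400) = 9253/10000 ≈ 0.925300
step 3 [3y] bond c/1=13/400: DF=(3966437/4000000 − 13/400·(0.958500+0.925300))/(1+13/400) = 9011/10000 ≈ 0.901100
step 4 [4y] bond c/1=3/100: DF=(1000247/1000000 − 3/100·(0.958500+0.925300+0.901100))/(1+3/100) = 89/100 ≈ 0.890000
step 5 [5y] bond c/1=7/80: DF=(1020407/800000 − 7/80·(0.958500+0.925300+0.901100+0.890000))/(1+7/80) = 2193/2500 ≈ 0.877200
step 6 [6y] bond c/1=9/400: DF=(3954083/4000000 − 9/400·(0.958500+0.925300+0.901100+0.890000+0.877200))/(1+9/400) = 4333/5000 ≈ 0.866600
step 7 [7y] bond c/1=3/100: DF=(257687/250000 − 3/100·(0.958500+0.925300+0.901100+0.890000+0.877200+0.866600))/(1+3/100) = 8429/10000 ≈ 0.842900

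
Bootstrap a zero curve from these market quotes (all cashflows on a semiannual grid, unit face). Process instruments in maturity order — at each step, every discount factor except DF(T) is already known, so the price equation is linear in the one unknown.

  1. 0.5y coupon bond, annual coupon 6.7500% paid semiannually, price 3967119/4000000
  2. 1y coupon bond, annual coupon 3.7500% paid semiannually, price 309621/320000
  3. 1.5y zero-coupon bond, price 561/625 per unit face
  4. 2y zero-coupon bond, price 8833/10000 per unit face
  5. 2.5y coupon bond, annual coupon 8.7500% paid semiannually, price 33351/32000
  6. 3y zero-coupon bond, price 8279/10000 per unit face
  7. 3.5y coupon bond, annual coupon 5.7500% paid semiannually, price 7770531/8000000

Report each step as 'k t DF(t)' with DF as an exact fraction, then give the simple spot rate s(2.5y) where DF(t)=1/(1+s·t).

step 1 [0.5y] bond c/2=27/800: DF=(3967119/4000000 − 27/800·(0))/(1+27/800) = 4797/5000 ≈ 0.959400
step 2 [1y] bond c/2=3/160: DF=(309621/320000 − 3/160·(0.959400))/(1+3/160) = 9321/10000 ≈ 0.932100
step 3 [1.5y] zero: DF = P = 561/625 ≈ 0.897600
step 4 [2y] zero: DF = P = 8833/10000 ≈ 0.883300
step 5 [2.5y] bond c/2=7/160: DF=(33351/32000 − 7/160·(0.959400+0.932100+0.897600+0.883300))/(1+7/160) = 4223/5000 ≈ 0.844600
step 6 [3y] zero: DF = P = 8279/10000 ≈ 0.827900
step 7 [3.5y] bond c/2=23/800: DF=(7770531/8000000 − 23/800·(0.959400+0.932100+0.897600+0.883300+0.844600+0.827900))/(1+23/800) = 1987/2500 ≈ 0.794800

1 1/2 4797/5000
2 1 9321/10000
3 3/2 561/625
4 2 8833/10000
5 5/2 4223/5000
6 3 8279/10000
7 7/2 1987/2500
s(2.5y) = (1/(4223/5000) − 1)/(5/2) = 1554/21115 ≈ 7.3597%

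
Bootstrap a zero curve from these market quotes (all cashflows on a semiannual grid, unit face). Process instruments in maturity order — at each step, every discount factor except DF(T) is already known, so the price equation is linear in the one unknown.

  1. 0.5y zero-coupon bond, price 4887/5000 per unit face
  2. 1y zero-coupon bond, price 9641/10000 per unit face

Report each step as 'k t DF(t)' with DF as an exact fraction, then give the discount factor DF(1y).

step 1 [0.5y] zero: DF = P = 4887/5000 ≈ 0.977400
step 2 [1y] zero: DF = P = 9641/10000 ≈ 0.964100

1 1/2 4887/5000
2 1 9641/10000
DF(1y) = 9641/10000 ≈ 0.964100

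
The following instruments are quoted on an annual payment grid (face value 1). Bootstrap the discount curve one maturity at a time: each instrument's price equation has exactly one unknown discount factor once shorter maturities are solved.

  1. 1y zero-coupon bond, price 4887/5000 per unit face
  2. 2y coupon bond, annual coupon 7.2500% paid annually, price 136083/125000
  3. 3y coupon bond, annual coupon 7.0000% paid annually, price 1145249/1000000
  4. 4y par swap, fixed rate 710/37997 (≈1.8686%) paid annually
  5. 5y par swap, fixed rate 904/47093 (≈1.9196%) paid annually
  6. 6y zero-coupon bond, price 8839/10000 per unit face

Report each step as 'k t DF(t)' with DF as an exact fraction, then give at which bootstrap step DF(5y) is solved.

1 1 4887/5000
2 2 949/1000
3 3 9443/10000
4 4 929/1000
5 5 1137/1250
6 6 8839/10000
DF(5y) is solved at step 5

step 1 [1y] zero: DF = P = 4887/5000 ≈ 0.977400
step 2 [2y] bond c/1=29/400: DF=(136083/125000 − 29/400·(0.977400))/(1+29/400) = 949/1000 ≈ 0.949000
step 3 [3y] bond c/1=7/100: DF=(1145249/1000000 − 7/100·(0.977400+0.949000))/(1+7/100) = 9443/10000 ≈ 0.944300
step 4 [4y] swap r/1=710/37997: DF=(1 − 710/37997·(0.977400+0.949000+0.944300))/(1+710/37997) = 929/1000 ≈ 0.929000
step 5 [5y] swap r/1=904/47093: DF=(1 − 904/47093·(0.977400+0.949000+0.944300+0.929000))/(1+904/47093) = 1137/1250 ≈ 0.909600
step 6 [6y] zero: DF = P = 8839/10000 ≈ 0.883900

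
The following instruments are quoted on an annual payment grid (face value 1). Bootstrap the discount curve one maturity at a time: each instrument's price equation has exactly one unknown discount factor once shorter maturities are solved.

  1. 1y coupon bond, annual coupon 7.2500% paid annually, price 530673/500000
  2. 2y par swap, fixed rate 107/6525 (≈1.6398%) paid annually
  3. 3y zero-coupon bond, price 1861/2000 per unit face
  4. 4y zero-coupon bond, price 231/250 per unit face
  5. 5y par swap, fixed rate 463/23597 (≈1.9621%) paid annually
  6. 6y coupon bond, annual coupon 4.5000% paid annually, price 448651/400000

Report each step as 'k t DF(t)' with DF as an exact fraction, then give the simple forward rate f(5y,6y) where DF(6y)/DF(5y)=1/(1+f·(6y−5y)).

step 1 [1y] bond c/1=29/400: DF=(530673/500000 − 29/400·(0))/(1+29/400) = 1237/1250 ≈ 0.989600
step 2 [2y] swap r/1=107/6525: DF=(1 − 107/6525·(0.989600))/(1+107/6525) = 9679/10000 ≈ 0.967900
step 3 [3y] zero: DF = P = 1861/2000 ≈ 0.930500
step 4 [4y] zero: DF = P = 231/250 ≈ 0.924000
step 5 [5y] swap r/1=463/23597: DF=(1 − 463/23597·(0.989600+0.967900+0.930500+0.924000))/(1+463/23597) = 4537/5000 ≈ 0.907400
step 6 [6y] bond c/1=9/200: DF=(448651/400000 − 9/200·(0.989600+0.967900+0.930500+0.924000+0.907400))/(1+9/200) = 8701/10000 ≈ 0.870100

1 1 1237/1250
2 2 9679/10000
3 3 1861/2000
4 4 231/250
5 5 4537/5000
6 6 8701/10000
f(5y,6y) = ((4537/5000)/(8701/10000) − 1)/(1) = 373/8701 ≈ 4.2869%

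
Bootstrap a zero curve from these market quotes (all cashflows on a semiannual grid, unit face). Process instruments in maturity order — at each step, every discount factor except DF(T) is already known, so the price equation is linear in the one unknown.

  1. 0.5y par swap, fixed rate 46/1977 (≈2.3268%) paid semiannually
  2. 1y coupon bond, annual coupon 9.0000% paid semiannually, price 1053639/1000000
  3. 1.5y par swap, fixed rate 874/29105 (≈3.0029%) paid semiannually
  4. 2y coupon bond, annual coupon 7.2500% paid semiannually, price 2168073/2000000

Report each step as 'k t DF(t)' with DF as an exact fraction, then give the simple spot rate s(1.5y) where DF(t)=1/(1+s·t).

1 1/2 1977/2000
2 1 9657/10000
3 3/2 9563/10000
4 2 9443/10000
s(1.5y) = (1/(9563/10000) − 1)/(3/2) = 874/28689 ≈ 3.0465%

step 1 [0.5y] swap r/2=23/1977: DF=(1 − 23/1977·(0))/(1+23/1977) = 1977/2000 ≈ 0.988500
step 2 [1y] bond c/2=9/200: DF=(1053639/1000000 − 9/200·(0.988500))/(1+9/200) = 9657/10000 ≈ 0.965700
step 3 [1.5y] swap r/2=437/29105: DF=(1 − 437/29105·(0.988500+0.965700))/(1+437/29105) = 9563/10000 ≈ 0.956300
step 4 [2y] bond c/2=29/800: DF=(2168073/2000000 − 29/800·(0.988500+0.965700+0.956300))/(1+29/800) = 9443/10000 ≈ 0.944300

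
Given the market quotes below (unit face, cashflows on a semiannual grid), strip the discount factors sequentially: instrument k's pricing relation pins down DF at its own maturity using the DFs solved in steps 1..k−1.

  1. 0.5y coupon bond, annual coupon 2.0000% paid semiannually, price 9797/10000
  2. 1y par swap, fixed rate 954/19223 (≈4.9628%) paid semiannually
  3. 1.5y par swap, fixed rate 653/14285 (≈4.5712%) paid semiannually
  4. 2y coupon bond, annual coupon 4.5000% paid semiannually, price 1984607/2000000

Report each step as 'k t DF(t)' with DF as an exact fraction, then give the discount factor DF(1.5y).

step 1 [0.5y] bond c/2=1/100: DF=(9797/10000 − 1/100·(0))/(1+1/100) = 97/100 ≈ 0.970000
step 2 [1y] swap r/2=477/19223: DF=(1 − 477/19223·(0.970000))/(1+477/19223) = 9523/10000 ≈ 0.952300
step 3 [1.5y] swap r/2=653/28570: DF=(1 − 653/28570·(0.970000+0.952300))/(1+653/28570) = 9347/10000 ≈ 0.934700
step 4 [2y] bond c/2=9/400: DF=(1984607/2000000 − 9/400·(0.970000+0.952300+0.934700))/(1+9/400) = 2269/2500 ≈ 0.907600

1 1/2 97/100
2 1 9523/10000
3 3/2 9347/10000
4 2 2269/2500
DF(1.5y) = 9347/10000 ≈ 0.934700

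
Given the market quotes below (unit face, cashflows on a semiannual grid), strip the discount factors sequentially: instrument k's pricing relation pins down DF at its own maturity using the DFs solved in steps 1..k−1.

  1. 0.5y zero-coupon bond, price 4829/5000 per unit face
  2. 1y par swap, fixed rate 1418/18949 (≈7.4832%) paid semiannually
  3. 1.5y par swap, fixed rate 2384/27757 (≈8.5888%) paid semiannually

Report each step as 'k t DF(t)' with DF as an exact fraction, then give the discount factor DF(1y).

step 1 [0.5y] zero: DF = P = 4829/5000 ≈ 0.965800
step 2 [1y] swap r/2=709/18949: DF=(1 − 709/18949·(0.965800))/(1+709/18949) = 9291/10000 ≈ 0.929100
step 3 [1.5y] swap r/2=1192/27757: DF=(1 − 1192/27757·(0.965800+0.929100))/(1+1192/27757) = 1101/1250 ≈ 0.880800

1 1/2 4829/5000
2 1 9291/10000
3 3/2 1101/1250
DF(1y) = 9291/10000 ≈ 0.929100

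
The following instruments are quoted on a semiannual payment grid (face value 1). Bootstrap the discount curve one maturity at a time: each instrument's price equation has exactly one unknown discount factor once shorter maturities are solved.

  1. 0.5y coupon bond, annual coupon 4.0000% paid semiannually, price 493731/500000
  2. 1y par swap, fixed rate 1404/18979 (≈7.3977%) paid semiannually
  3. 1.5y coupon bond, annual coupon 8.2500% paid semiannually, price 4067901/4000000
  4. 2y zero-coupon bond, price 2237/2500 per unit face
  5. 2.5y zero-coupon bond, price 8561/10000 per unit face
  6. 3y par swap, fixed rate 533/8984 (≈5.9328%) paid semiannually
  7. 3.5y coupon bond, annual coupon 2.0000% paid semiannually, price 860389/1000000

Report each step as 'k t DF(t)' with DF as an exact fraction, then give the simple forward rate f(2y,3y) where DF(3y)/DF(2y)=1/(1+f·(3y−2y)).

step 1 [0.5y] bond c/2=1/50: DF=(493731/500000 − 1/50·(0))/(1+1/50) = 9681/10000 ≈ 0.968100
step 2 [1y] swap r/2=702/18979: DF=(1 − 702/18979·(0.968100))/(1+702/18979) = 4649/5000 ≈ 0.929800
step 3 [1.5y] bond c/2=33/800: DF=(4067901/4000000 − 33/800·(0.968100+0.929800))/(1+33/800) = 1803/2000 ≈ 0.901500
step 4 [2y] zero: DF = P = 2237/2500 ≈ 0.894800
step 5 [2.5y] zero: DF = P = 8561/10000 ≈ 0.856100
step 6 [3y] swap r/2=533/17968: DF=(1 − 533/17968·(0.968100+0.929800+0.901500+0.894800+0.856100))/(1+533/17968) = 8401/10000 ≈ 0.840100
step 7 [3.5y] bond c/2=1/100: DF=(860389/1000000 − 1/100·(0.968100+0.929800+0.901500+0.894800+0.856100+0.840100))/(1+1/100) = 1597/2000 ≈ 0.798500

1 1/2 9681/10000
2 1 4649/5000
3 3/2 1803/2000
4 2 2237/2500
5 5/2 8561/10000
6 3 8401/10000
7 7/2 1597/2000
f(2y,3y) = ((2237/2500)/(8401/10000) − 1)/(1) = 547/8401 ≈ 6.5111%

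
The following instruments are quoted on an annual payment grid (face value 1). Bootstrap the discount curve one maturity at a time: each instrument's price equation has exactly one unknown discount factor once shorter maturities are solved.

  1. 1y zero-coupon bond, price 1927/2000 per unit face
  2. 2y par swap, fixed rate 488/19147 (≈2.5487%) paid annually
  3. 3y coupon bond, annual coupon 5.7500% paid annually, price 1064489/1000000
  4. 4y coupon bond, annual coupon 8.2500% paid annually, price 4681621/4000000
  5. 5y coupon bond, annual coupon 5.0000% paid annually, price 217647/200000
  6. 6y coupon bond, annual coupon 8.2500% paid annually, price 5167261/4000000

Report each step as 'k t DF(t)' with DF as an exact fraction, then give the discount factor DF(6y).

1 1 1927/2000
2 2 1189/1250
3 3 361/400
4 4 1733/2000
5 5 861/1000
6 6 847/1000
DF(6y) = 847/1000 ≈ 0.847000

step 1 [1y] zero: DF = P = 1927/2000 ≈ 0.963500
step 2 [2y] swap r/1=488/19147: DF=(1 − 488/19147·(0.963500))/(1+488/19147) = 1189/1250 ≈ 0.951200
step 3 [3y] bond c/1=23/400: DF=(1064489/1000000 − 23/400·(0.963500+0.951200))/(1+23/400) = 361/400 ≈ 0.902500
step 4 [4y] bond c/1=33/400: DF=(4681621/4000000 − 33/400·(0.963500+0.951200+0.902500))/(1+33/400) = 1733/2000 ≈ 0.866500
step 5 [5y] bond c/1=1/20: DF=(217647/200000 − 1/20·(0.963500+0.951200+0.902500+0.866500))/(1+1/20) = 861/1000 ≈ 0.861000
step 6 [6y] bond c/1=33/400: DF=(5167261/4000000 − 33/400·(0.963500+0.951200+0.902500+0.866500+0.861000))/(1+33/400) = 847/1000 ≈ 0.847000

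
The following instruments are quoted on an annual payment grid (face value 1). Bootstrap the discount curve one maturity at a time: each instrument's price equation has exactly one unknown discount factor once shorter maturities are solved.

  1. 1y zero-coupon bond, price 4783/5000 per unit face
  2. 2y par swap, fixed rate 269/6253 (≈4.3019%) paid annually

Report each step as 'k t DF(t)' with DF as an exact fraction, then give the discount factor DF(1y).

step 1 [1y] zero: DF = P = 4783/5000 ≈ 0.956600
step 2 [2y] swap r/1=269/6253: DF=(1 − 269/6253·(0.956600))/(1+269/6253) = 9193/10000 ≈ 0.919300

1 1 4783/5000
2 2 9193/10000
DF(1y) = 4783/5000 ≈ 0.956600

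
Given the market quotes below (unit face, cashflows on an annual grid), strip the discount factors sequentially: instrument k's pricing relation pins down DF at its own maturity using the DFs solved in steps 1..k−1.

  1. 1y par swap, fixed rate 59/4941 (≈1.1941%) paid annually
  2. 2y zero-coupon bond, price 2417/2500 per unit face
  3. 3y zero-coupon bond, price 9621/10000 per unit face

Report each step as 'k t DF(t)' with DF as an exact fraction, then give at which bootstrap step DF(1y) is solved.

1 1 4941/5000
2 2 2417/2500
3 3 9621/10000
DF(1y) is solved at step 1

step 1 [1y] swap r/1=59/4941: DF=(1 − 59/4941·(0))/(1+59/4941) = 4941/5000 ≈ 0.988200
step 2 [2y] zero: DF = P = 2417/2500 ≈ 0.966800
step 3 [3y] zero: DF = P = 9621/10000 ≈ 0.962100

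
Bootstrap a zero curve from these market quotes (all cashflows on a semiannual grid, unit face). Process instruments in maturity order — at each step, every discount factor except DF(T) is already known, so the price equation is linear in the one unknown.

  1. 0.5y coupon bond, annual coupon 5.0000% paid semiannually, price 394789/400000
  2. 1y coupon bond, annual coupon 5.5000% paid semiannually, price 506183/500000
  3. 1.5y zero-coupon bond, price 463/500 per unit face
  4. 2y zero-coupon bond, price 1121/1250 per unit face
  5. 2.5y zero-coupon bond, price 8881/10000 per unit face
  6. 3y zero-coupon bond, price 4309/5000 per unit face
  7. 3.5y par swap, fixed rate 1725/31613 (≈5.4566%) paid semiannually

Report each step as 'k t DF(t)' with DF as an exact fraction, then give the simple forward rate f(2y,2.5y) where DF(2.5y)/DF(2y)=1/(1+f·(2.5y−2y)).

1 1/2 9629/10000
2 1 1919/2000
3 3/2 463/500
4 2 1121/1250
5 5/2 8881/10000
6 3 4309/5000
7 7/2 331/400
f(2y,2.5y) = ((1121/1250)/(8881/10000) − 1)/(1/2) = 174/8881 ≈ 1.9592%

step 1 [0.5y] bond c/2=1/40: DF=(394789/400000 − 1/40·(0))/(1+1/40) = 9629/10000 ≈ 0.962900
step 2 [1y] bond c/2=11/400: DF=(506183/500000 − 11/400·(0.962900))/(1+11/400) = 1919/2000 ≈ 0.959500
step 3 [1.5y] zero: DF = P = 463/500 ≈ 0.926000
step 4 [2y] zero: DF = P = 1121/1250 ≈ 0.896800
step 5 [2.5y] zero: DF = P = 8881/10000 ≈ 0.888100
step 6 [3y] zero: DF = P = 4309/5000 ≈ 0.861800
step 7 [3.5y] swap r/2=1725/63226: DF=(1 − 1725/63226·(0.962900+0.959500+0.926000+0.896800+0.888100+0.861800))/(1+1725/63226) = 331/400 ≈ 0.827500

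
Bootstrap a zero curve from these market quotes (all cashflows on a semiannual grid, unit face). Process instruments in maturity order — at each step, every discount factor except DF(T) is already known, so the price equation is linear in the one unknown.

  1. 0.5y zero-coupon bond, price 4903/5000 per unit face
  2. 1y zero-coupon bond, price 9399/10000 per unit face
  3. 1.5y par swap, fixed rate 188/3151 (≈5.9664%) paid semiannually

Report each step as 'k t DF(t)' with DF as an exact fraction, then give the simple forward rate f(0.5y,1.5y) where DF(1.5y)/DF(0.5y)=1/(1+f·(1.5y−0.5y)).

step 1 [0.5y] zero: DF = P = 4903/5000 ≈ 0.980600
step 2 [1y] zero: DF = P = 9399/10000 ≈ 0.939900
step 3 [1.5y] swap r/2=94/3151: DF=(1 − 94/3151·(0.980600+0.939900))/(1+94/3151) = 4577/5000 ≈ 0.915400

1 1/2 4903/5000
2 1 9399/10000
3 3/2 4577/5000
f(0.5y,1.5y) = ((4903/5000)/(4577/5000) − 1)/(1) = 326/4577 ≈ 7.1226%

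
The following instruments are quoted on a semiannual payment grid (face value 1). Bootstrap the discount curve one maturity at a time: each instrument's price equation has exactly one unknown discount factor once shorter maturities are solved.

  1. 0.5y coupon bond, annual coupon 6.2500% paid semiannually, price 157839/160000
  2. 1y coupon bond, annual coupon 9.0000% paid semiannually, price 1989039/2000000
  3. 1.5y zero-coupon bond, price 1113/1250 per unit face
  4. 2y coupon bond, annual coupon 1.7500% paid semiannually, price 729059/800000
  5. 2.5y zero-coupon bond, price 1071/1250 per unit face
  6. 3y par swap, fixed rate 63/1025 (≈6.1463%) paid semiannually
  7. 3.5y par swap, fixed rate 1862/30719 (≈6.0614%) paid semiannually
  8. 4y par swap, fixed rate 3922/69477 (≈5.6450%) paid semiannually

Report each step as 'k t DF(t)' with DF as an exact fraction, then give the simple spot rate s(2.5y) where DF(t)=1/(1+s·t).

1 1/2 4783/5000
2 1 1821/2000
3 3/2 1113/1250
4 2 1759/2000
5 5/2 1071/1250
6 3 4181/5000
7 7/2 4069/5000
8 4 8039/10000
s(2.5y) = (1/(1071/1250) − 1)/(5/2) = 358/5355 ≈ 6.6853%

step 1 [0.5y] bond c/2=1/32: DF=(157839/160000 − 1/32·(0))/(1+1/32) = 4783/5000 ≈ 0.956600
step 2 [1y] bond c/2=9/200: DF=(1989039/2000000 − 9/200·(0.956600))/(1+9/200) = 1821/2000 ≈ 0.910500
step 3 [1.5y] zero: DF = P = 1113/1250 ≈ 0.890400
step 4 [2y] bond c/2=7/800: DF=(729059/800000 − 7/800·(0.956600+0.910500+0.890400))/(1+7/800) = 1759/2000 ≈ 0.879500
step 5 [2.5y] zero: DF = P = 1071/1250 ≈ 0.856800
step 6 [3y] swap r/2=63/2050: DF=(1 − 63/2050·(0.956600+0.910500+0.890400+0.879500+0.856800))/(1+63/2050) = 4181/5000 ≈ 0.836200
step 7 [3.5y] swap r/2=931/30719: DF=(1 − 931/30719·(0.956600+0.910500+0.890400+0.879500+0.856800+0.836200))/(1+931/30719) = 4069/5000 ≈ 0.813800
step 8 [4y] swap r/2=1961/69477: DF=(1 − 1961/69477·(0.956600+0.910500+0.890400+0.879500+0.856800+0.836200+0.813800))/(1+1961/69477) = 8039/10000 ≈ 0.803900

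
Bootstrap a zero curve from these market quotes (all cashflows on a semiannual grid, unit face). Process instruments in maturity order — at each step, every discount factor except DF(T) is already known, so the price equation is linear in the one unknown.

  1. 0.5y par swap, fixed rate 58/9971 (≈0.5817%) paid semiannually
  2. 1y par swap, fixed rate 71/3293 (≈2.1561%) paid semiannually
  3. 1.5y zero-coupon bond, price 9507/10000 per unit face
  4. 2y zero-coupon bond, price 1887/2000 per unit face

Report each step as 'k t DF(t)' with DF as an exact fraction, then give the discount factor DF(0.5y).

step 1 [0.5y] swap r/2=29/9971: DF=(1 − 29/9971·(0))/(1+29/9971) = 9971/10000 ≈ 0.997100
step 2 [1y] swap r/2=71/6586: DF=(1 − 71/6586·(0.997100))/(1+71/6586) = 9787/10000 ≈ 0.978700
step 3 [1.5y] zero: DF = P = 9507/10000 ≈ 0.950700
step 4 [2y] zero: DF = P = 1887/2000 ≈ 0.943500

1 1/2 9971/10000
2 1 9787/10000
3 3/2 9507/10000
4 2 1887/2000
DF(0.5y) = 9971/10000 ≈ 0.997100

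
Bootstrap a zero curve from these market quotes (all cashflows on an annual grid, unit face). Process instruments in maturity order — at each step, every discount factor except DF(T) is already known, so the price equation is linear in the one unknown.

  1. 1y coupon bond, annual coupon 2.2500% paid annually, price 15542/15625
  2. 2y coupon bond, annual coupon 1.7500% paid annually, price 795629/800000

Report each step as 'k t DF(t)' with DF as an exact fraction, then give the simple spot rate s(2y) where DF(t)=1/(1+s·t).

1 1 608/625
2 2 9607/10000
s(2y) = (1/(9607/10000) − 1)/(2) = 393/19214 ≈ 2.0454%

step 1 [1y] bond c/1=9/400: DF=(15542/15625 − 9/400·(0))/(1+9/400) = 608/625 ≈ 0.972800
step 2 [2y] bond c/1=7/400: DF=(795629/800000 − 7/400·(0.972800))/(1+7/400) = 9607/10000 ≈ 0.960700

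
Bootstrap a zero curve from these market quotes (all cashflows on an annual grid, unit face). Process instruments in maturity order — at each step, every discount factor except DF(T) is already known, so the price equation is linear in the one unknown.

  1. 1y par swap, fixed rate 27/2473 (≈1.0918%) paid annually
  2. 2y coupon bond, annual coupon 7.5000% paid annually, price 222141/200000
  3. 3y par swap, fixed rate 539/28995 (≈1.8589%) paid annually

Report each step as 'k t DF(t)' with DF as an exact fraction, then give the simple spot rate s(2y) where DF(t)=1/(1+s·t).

1 1 2473/2500
2 2 4821/5000
3 3 9461/10000
s(2y) = (1/(4821/5000) − 1)/(2) = 179/9642 ≈ 1.8565%

step 1 [1y] swap r/1=27/2473: DF=(1 − 27/2473·(0))/(1+27/2473) = 2473/2500 ≈ 0.989200
step 2 [2y] bond c/1=3/40: DF=(222141/200000 − 3/40·(0.989200))/(1+3/40) = 4821/5000 ≈ 0.964200
step 3 [3y] swap r/1=539/28995: DF=(1 − 539/28995·(0.989200+0.964200))/(1+539/28995) = 9461/10000 ≈ 0.946100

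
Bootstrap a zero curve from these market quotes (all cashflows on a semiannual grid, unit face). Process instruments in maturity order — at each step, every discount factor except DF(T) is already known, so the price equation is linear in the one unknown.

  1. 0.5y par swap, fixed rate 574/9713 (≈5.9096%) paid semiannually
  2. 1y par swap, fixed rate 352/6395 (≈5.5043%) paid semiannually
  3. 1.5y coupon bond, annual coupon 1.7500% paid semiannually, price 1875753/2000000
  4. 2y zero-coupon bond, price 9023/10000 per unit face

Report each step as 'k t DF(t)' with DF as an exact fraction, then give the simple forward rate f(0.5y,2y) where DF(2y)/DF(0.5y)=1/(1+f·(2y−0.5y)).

step 1 [0.5y] swap r/2=287/9713: DF=(1 − 287/9713·(0))/(1+287/9713) = 9713/10000 ≈ 0.971300
step 2 [1y] swap r/2=176/6395: DF=(1 − 176/6395·(0.971300))/(1+176/6395) = 592/625 ≈ 0.947200
step 3 [1.5y] bond c/2=7/800: DF=(1875753/2000000 − 7/800·(0.971300+0.947200))/(1+7/800) = 9131/10000 ≈ 0.913100
step 4 [2y] zero: DF = P = 9023/10000 ≈ 0.902300

1 1/2 9713/10000
2 1 592/625
3 3/2 9131/10000
4 2 9023/10000
f(0.5y,2y) = ((9713/10000)/(9023/10000) − 1)/(3/2) = 460/9023 ≈ 5.0981%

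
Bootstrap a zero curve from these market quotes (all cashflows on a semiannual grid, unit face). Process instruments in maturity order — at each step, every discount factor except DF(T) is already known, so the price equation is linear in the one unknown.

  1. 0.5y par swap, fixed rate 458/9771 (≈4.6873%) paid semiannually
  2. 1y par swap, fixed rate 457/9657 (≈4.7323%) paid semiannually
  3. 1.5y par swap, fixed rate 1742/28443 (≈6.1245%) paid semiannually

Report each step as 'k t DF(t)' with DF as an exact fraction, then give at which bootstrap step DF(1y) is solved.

1 1/2 9771/10000
2 1 9543/10000
3 3/2 9129/10000
DF(1y) is solved at step 2

step 1 [0.5y] swap r/2=229/9771: DF=(1 − 229/9771·(0))/(1+229/9771) = 9771/10000 ≈ 0.977100
step 2 [1y] swap r/2=457/19314: DF=(1 − 457/19314·(0.977100))/(1+457/19314) = 9543/10000 ≈ 0.954300
step 3 [1.5y] swap r/2=871/28443: DF=(1 − 871/28443·(0.977100+0.954300))/(1+871/28443) = 9129/10000 ≈ 0.912900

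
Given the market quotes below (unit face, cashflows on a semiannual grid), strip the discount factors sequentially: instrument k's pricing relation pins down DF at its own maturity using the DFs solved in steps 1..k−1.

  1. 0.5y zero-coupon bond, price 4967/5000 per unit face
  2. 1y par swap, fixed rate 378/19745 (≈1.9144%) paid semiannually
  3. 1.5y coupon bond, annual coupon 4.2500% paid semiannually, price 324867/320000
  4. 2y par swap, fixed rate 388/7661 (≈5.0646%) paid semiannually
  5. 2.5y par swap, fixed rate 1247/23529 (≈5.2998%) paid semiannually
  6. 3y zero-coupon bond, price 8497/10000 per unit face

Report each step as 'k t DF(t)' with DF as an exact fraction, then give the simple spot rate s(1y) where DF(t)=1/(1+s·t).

step 1 [0.5y] zero: DF = P = 4967/5000 ≈ 0.993400
step 2 [1y] swap r/2=189/19745: DF=(1 − 189/19745·(0.993400))/(1+189/19745) = 9811/10000 ≈ 0.981100
step 3 [1.5y] bond c/2=17/800: DF=(324867/320000 − 17/800·(0.993400+0.981100))/(1+17/800) = 953/1000 ≈ 0.953000
step 4 [2y] swap r/2=194/7661: DF=(1 − 194/7661·(0.993400+0.981100+0.953000))/(1+194/7661) = 903/1000 ≈ 0.903000
step 5 [2.5y] swap r/2=1247/47058: DF=(1 − 1247/47058·(0.993400+0.981100+0.953000+0.903000))/(1+1247/47058) = 8753/10000 ≈ 0.875300
step 6 [3y] zero: DF = P = 8497/10000 ≈ 0.849700

1 1/2 4967/5000
2 1 9811/10000
3 3/2 953/1000
4 2 903/1000
5 5/2 8753/10000
6 3 8497/10000
s(1y) = (1/(9811/10000) − 1)/(1) = 189/9811 ≈ 1.9264%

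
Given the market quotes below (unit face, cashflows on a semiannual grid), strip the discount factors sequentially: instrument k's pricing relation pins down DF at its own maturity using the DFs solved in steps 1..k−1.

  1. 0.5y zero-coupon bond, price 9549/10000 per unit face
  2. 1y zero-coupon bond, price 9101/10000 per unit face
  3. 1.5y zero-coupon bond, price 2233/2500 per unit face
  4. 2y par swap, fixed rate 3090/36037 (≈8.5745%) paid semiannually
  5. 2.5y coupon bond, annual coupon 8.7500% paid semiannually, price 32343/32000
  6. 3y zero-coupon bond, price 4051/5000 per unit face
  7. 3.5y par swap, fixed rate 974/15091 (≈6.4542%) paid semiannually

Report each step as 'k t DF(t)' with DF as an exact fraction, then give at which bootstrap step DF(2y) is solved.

1 1/2 9549/10000
2 1 9101/10000
3 3/2 2233/2500
4 2 1691/2000
5 5/2 8173/10000
6 3 4051/5000
7 7/2 2013/2500
DF(2y) is solved at step 4

step 1 [0.5y] zero: DF = P = 9549/10000 ≈ 0.954900
step 2 [1y] zero: DF = P = 9101/10000 ≈ 0.910100
step 3 [1.5y] zero: DF = P = 2233/2500 ≈ 0.893200
step 4 [2y] swap r/2=1545/36037: DF=(1 − 1545/36037·(0.954900+0.910100+0.893200))/(1+1545/36037) = 1691/2000 ≈ 0.845500
step 5 [2.5y] bond c/2=7/160: DF=(32343/32000 − 7/160·(0.954900+0.910100+0.893200+0.845500))/(1+7/160) = 8173/10000 ≈ 0.817300
step 6 [3y] zero: DF = P = 4051/5000 ≈ 0.810200
step 7 [3.5y] swap r/2=487/15091: DF=(1 − 487/15091·(0.954900+0.910100+0.893200+0.845500+0.817300+0.810200))/(1+487/15091) = 2013/2500 ≈ 0.805200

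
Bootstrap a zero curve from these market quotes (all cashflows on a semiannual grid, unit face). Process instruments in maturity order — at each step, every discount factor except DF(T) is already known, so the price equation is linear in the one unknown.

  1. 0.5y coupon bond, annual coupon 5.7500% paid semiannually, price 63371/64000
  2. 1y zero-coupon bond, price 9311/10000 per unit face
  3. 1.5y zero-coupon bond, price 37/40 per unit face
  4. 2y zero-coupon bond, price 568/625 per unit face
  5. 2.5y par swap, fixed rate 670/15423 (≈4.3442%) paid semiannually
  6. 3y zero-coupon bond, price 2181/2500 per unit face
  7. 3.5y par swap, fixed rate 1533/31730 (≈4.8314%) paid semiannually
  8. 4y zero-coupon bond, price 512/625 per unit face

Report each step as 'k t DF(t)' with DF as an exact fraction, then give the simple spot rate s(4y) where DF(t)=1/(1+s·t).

step 1 [0.5y] bond c/2=23/800: DF=(63371/64000 − 23/800·(0))/(1+23/800) = 77/80 ≈ 0.962500
step 2 [1y] zero: DF = P = 9311/10000 ≈ 0.931100
step 3 [1.5y] zero: DF = P = 37/40 ≈ 0.925000
step 4 [2y] zero: DF = P = 568/625 ≈ 0.908800
step 5 [2.5y] swap r/2=335/15423: DF=(1 − 335/15423·(0.962500+0.931100+0.925000+0.908800))/(1+335/15423) = 1799/2000 ≈ 0.899500
step 6 [3y] zero: DF = P = 2181/2500 ≈ 0.872400
step 7 [3.5y] swap r/2=1533/63460: DF=(1 − 1533/63460·(0.962500+0.931100+0.925000+0.908800+0.899500+0.872400))/(1+1533/63460) = 8467/10000 ≈ 0.846700
step 8 [4y] zero: DF = P = 512/625 ≈ 0.819200

1 1/2 77/80
2 1 9311/10000
3 3/2 37/40
4 2 568/625
5 5/2 1799/2000
6 3 2181/2500
7 7/2 8467/10000
8 4 512/625
s(4y) = (1/(512/625) − 1)/(4) = 113/2048 ≈ 5.5176%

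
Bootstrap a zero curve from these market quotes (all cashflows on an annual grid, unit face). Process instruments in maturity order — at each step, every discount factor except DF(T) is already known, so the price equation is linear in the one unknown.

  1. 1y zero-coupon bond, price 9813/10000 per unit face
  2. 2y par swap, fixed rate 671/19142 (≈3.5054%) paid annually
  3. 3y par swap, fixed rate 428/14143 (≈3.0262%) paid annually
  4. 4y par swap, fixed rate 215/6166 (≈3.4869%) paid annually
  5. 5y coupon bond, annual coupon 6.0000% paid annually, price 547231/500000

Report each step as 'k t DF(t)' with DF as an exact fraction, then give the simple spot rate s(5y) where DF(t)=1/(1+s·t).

step 1 [1y] zero: DF = P = 9813/10000 ≈ 0.981300
step 2 [2y] swap r/1=671/19142: DF=(1 − 671/19142·(0.981300))/(1+671/19142) = 9329/10000 ≈ 0.932900
step 3 [3y] swap r/1=428/14143: DF=(1 − 428/14143·(0.981300+0.932900))/(1+428/14143) = 1143/1250 ≈ 0.914400
step 4 [4y] swap r/1=215/6166: DF=(1 − 215/6166·(0.981300+0.932900+0.914400))/(1+215/6166) = 871/1000 ≈ 0.871000
step 5 [5y] bond c/1=3/50: DF=(547231/500000 − 3/50·(0.981300+0.932900+0.914400+0.871000))/(1+3/50) = 8231/10000 ≈ 0.823100

1 1 9813/10000
2 2 9329/10000
3 3 1143/1250
4 4 871/1000
5 5 8231/10000
s(5y) = (1/(8231/10000) − 1)/(5) = 1769/41155 ≈ 4.2984%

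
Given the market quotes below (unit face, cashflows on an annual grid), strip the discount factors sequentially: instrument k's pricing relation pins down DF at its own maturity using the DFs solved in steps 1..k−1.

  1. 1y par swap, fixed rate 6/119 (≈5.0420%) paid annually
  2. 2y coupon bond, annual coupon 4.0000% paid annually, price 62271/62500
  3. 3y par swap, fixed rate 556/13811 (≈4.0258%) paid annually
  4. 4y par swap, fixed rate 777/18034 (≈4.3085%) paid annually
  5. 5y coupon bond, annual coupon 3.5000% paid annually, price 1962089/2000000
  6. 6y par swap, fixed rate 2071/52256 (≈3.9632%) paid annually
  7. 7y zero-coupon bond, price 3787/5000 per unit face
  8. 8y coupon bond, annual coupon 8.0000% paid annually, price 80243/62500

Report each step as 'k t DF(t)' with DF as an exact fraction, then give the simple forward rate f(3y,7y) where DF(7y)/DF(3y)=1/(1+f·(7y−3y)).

step 1 [1y] swap r/1=6/119: DF=(1 − 6/119·(0))/(1+6/119) = 119/125 ≈ 0.952000
step 2 [2y] bond c/1=1/25: DF=(62271/62500 − 1/25·(0.952000))/(1+1/25) = 4607/5000 ≈ 0.921400
step 3 [3y] swap r/1=556/13811: DF=(1 − 556/13811·(0.952000+0.921400))/(1+556/13811) = 1111/1250 ≈ 0.888800
step 4 [4y] swap r/1=777/18034: DF=(1 − 777/18034·(0.952000+0.921400+0.888800))/(1+777/18034) = 4223/5000 ≈ 0.844600
step 5 [5y] bond c/1=7/200: DF=(1962089/2000000 − 7/200·(0.952000+0.921400+0.888800+0.844600))/(1+7/200) = 8259/10000 ≈ 0.825900
step 6 [6y] swap r/1=2071/52256: DF=(1 − 2071/52256·(0.952000+0.921400+0.888800+0.844600+0.825900))/(1+2071/52256) = 7929/10000 ≈ 0.792900
step 7 [7y] zero: DF = P = 3787/5000 ≈ 0.757400
step 8 [8y] bond c/1=2/25: DF=(80243/62500 − 2/25·(0.952000+0.921400+0.888800+0.844600+0.825900+0.792900+0.757400))/(1+2/25) = 466/625 ≈ 0.745600

1 1 119/125
2 2 4607/5000
3 3 1111/1250
4 4 4223/5000
5 5 8259/10000
6 6 7929/10000
7 7 3787/5000
8 8 466/625
f(3y,7y) = ((1111/1250)/(3787/5000) − 1)/(4) = 657/15148 ≈ 4.3372%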